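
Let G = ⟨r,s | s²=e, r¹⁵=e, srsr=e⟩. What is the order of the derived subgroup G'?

G' = [G, G] is generated by all commutators. The generator-pair commutators are: [r, s] = r².
The subgroup they normally generate is {e, r, r², r³, r⁴, r⁵, r⁶, r⁷, r⁸, r⁹, r¹⁰, r¹¹, r¹², r¹³, r¹⁴}, of order 15.
Check: |G/G'| = 30/15 = 2 is the order of the abelianisation.

Answer: 15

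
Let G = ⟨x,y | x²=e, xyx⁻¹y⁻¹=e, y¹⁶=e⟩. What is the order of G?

Enumerate words in the generators, reducing via the relations: the distinct elements are
  {e, x, y, xy, y², y³, y⁴, y⁵, y⁶, y⁷, y⁸, y⁹, xy², xy³, xy⁴, xy⁵, xy⁶, xy⁷, xy⁸, xy⁹, y¹², y¹³, y¹¹, y¹⁰, y¹⁴, y¹⁵, xy¹², xy¹³, xy¹¹, xy¹⁰, xy¹⁴, xy¹⁵}.
No further products give new elements, so |G| = 32.

Answer: 32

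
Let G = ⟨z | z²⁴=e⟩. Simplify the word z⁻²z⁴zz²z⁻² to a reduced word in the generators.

Multiply left to right, reducing at each step:
  (z²²) · z⁴ = z²
  (z²) · z = z³
  (z³) · z² = z⁵
  (z⁵) · z⁻² = z³

Answer: z³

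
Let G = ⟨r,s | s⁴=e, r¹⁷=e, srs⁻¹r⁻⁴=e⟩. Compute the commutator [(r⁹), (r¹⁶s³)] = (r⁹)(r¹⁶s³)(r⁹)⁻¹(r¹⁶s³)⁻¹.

[(r⁹), (r¹⁶s³)] = (r⁹)·(r¹⁶s³)·(r⁹)⁻¹·(r¹⁶s³)⁻¹.
  (r⁹) · (r¹⁶s³) = r⁸s³
  (r⁸s³) · (r⁸) = r¹⁰s³
  (r¹⁰s³) · (r⁴s) = r¹¹

Answer: r¹¹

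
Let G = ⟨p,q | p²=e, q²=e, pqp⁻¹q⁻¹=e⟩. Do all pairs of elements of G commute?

Each pair of generators commutes: p·q = pq = q·p. Since the generators pairwise commute, every element of G commutes with every other, so G is abelian.

Answer: Yes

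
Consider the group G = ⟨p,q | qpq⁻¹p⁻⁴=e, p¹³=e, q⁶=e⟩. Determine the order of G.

Enumerate words in the generators, reducing via the relations: the distinct elements are
  {e, p, q, pq, p², p³, p⁴, p⁵, p⁶, p⁷, p⁸, p⁹, q², q³, q⁴, q⁵, pq², pq³, pq⁴, pq⁵, p²q, p³q, p¹², p¹¹, p¹⁰, p⁴q, p⁵q, p⁶q, p⁷q, p⁸q, p⁹q, p²q², p²q³, p²q⁴, p²q⁵, p³q², p³q³, p³q⁴, p³q⁵, p¹²q, p¹¹q, p¹⁰q, p⁴q², p⁴q³, p⁴q⁴, p⁴q⁵, p⁵q², p⁵q³, p⁵q⁴, p⁵q⁵, p⁶q², p⁶q³, p⁶q⁴, p⁶q⁵, p⁷q², p⁷q³, p⁷q⁴, p⁷q⁵, p⁸q², p⁸q³, p⁸q⁴, p⁸q⁵, p⁹q², p⁹q³, p⁹q⁴, p⁹q⁵, p¹²q², p¹²q³, p¹²q⁴, p¹²q⁵, p¹¹q², p¹¹q³, p¹¹q⁴, p¹¹q⁵, p¹⁰q², p¹⁰q³, p¹⁰q⁴, p¹⁰q⁵}.
No further products give new elements, so |G| = 78.

Answer: 78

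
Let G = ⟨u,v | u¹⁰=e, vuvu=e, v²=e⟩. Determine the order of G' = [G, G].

G' = [G, G] is generated by all commutators. The generator-pair commutators are: [u, v] = u².
The subgroup they normally generate is {e, u², u⁴, u⁶, u⁸}, of order 5.
Check: |G/G'| = 20/5 = 4 is the order of the abelianisation.

Answer: 5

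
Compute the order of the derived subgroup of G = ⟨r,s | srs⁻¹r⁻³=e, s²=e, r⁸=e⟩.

G' = [G, G] is generated by all commutators. The generator-pair commutators are: [r, s] = r⁶.
The subgroup they normally generate is {e, r², r⁴, r⁶}, of order 4.
Check: |G/G'| = 16/4 = 4 is the order of the abelianisation.

Answer: 4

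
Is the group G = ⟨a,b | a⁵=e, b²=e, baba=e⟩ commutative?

a·b = ab but b·a = a⁴b, so a·b ≠ b·a and G is not abelian.

Answer: No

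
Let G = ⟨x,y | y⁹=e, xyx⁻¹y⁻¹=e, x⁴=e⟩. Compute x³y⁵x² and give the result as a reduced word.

Multiply left to right, reducing at each step:
  (x³) · y⁵ = x³y⁵
  (x³y⁵) · x² = xy⁵

Answer: xy⁵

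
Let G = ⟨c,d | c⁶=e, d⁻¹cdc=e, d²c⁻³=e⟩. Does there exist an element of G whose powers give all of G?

Every cyclic group is abelian. But c·d = cd while d·c = c²d⁻¹, so c·d ≠ d·c and G is not abelian. Hence G is not cyclic.

Answer: No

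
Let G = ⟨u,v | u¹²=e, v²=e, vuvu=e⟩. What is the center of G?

An element z ∈ Z(G) iff z commutes with every generator.
For example u⁶ is central: (u⁶)·u = u⁷ = u·(u⁶); (u⁶)·v = u⁶v = v·(u⁶).
Whereas u ∉ Z(G) since u·v = uv ≠ u¹¹v = v·u.
Checking each of the 24 elements this way gives Z(G) = {e, u⁶}, of order 2.

Answer: {e, u⁶}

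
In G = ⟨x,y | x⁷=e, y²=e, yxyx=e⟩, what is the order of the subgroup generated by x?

|⟨x⟩| equals the order of x. Compute successive powers until reaching e:
  x¹ = x, x² = x², x³ = x³, x⁴ = x⁴, x⁵ = x⁵, x⁶ = x⁶, x⁷ = e.
The smallest positive k with xᵏ = e is 7, so |⟨x⟩| = 7.

Answer: 7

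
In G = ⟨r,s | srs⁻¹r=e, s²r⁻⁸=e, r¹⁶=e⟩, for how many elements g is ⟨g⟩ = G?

⟨g⟩ = G would require ord(g) = |G| = 32, but the maximum element order in G is 16 < 32. So G is not cyclic and no single element generates it: the count is 0.

Answer: 0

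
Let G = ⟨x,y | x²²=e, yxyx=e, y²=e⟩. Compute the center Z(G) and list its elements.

An element z ∈ Z(G) iff z commutes with every generator.
For example x¹¹ is central: (x¹¹)·x = x¹² = x·(x¹¹); (x¹¹)·y = x¹¹y = y·(x¹¹).
Whereas x ∉ Z(G) since x·y = xy ≠ x²¹y = y·x.
Checking each of the 44 elements this way gives Z(G) = {e, x¹¹}, of order 2.

Answer: {e, x¹¹}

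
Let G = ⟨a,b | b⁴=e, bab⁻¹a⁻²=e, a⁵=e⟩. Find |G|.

Enumerate words in the generators, reducing via the relations: the distinct elements are
  {a, b, e, ab, a², a³, a⁴, b², b³, ab², ab³, a²b, a³b, a⁴b, a²b², a²b³, a³b², a³b³, a⁴b², a⁴b³}.
No further products give new elements, so |G| = 20.

Answer: 20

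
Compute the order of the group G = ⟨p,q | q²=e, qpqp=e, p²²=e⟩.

Enumerate words in the generators, reducing via the relations: the distinct elements are
  {e, p, q, pq, p², p³, p⁴, p⁵, p⁶, p⁷, p⁸, p⁹, p²q, p²¹, p²⁰, p³q, p¹², p¹³, p¹¹, p¹⁰, p¹⁴, p¹⁵, p¹⁶, p¹⁷, p¹⁸, p¹⁹, p⁴q, p⁵q, p⁶q, p⁷q, p⁸q, p⁹q, p²¹q, p²⁰q, p¹²q, p¹³q, p¹¹q, p¹⁰q, p¹⁴q, p¹⁵q, p¹⁶q, p¹⁷q, p¹⁸q, p¹⁹q}.
No further products give new elements, so |G| = 44.

Answer: 44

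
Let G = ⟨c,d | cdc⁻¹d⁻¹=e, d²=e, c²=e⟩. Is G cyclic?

|G| = 4, but the maximum element order in G is 2 < 4. No single element generates all of G, so G is not cyclic.

Answer: No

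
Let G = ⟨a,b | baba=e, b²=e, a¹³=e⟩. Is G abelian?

a·b = ab but b·a = a¹²b, so a·b ≠ b·a and G is not abelian.

Answer: No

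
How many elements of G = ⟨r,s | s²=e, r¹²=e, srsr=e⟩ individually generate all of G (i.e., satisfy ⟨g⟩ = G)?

⟨g⟩ = G would require ord(g) = |G| = 24, but the maximum element order in G is 12 < 24. So G is not cyclic and no single element generates it: the count is 0.

Answer: 0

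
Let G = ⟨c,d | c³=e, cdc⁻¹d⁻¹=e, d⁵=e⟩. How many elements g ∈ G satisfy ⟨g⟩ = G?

G is cyclic of order 15. An element generates G iff its order is 15, and a cyclic group of order 15 has exactly φ(15) = 8 such elements.

Answer: 8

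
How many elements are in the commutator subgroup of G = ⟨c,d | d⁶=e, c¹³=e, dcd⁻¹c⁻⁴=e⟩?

G' = [G, G] is generated by all commutators. The generator-pair commutators are: [c, d] = c¹⁰.
The subgroup they normally generate is {e, c, c², c³, c⁴, c⁵, c⁶, c⁷, c⁸, c⁹, c¹⁰, c¹¹, c¹²}, of order 13.
Check: |G/G'| = 78/13 = 6 is the order of the abelianisation.

Answer: 13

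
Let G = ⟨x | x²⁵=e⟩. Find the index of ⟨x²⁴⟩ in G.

First find ord(x²⁴) by computing successive powers:
  (x²⁴)¹ = x²⁴, (x²⁴)² = x²³, (x²⁴)³ = x²², (x²⁴)⁴ = x²¹, (x²⁴)⁵ = x²⁰, (x²⁴)⁶ = x¹⁹, (x²⁴)⁷ = x¹⁸, (x²⁴)⁸ = x¹⁷, (x²⁴)⁹ = x¹⁶, (x²⁴)¹⁰ = x¹⁵, (x²⁴)¹¹ = x¹⁴, (x²⁴)¹² = x¹³, (x²⁴)¹³ = x¹², (x²⁴)¹⁴ = x¹¹, (x²⁴)¹⁵ = x¹⁰, (x²⁴)¹⁶ = x⁹, (x²⁴)¹⁷ = x⁸, (x²⁴)¹⁸ = x⁷, (x²⁴)¹⁹ = x⁶, (x²⁴)²⁰ = x⁵, (x²⁴)²¹ = x⁴, (x²⁴)²² = x³, (x²⁴)²³ = x², (x²⁴)²⁴ = x, (x²⁴)²⁵ = e.
So |⟨x²⁴⟩| = ord(x²⁴) = 25. With |G| = 25, by Lagrange [G : ⟨x²⁴⟩] = 25/25 = 1.

Answer: 1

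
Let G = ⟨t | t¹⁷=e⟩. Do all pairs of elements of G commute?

G has a single generator, so G is cyclic and hence abelian.

Answer: Yes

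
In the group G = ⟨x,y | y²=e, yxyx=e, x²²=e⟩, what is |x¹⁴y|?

Compute successive powers until reaching e:
  (x¹⁴y)¹ = x¹⁴y, (x¹⁴y)² = e.
The smallest positive k with (x¹⁴y)ᵏ = e is 2.

Answer: 2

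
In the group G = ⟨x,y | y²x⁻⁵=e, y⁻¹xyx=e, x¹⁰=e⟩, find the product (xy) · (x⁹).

Compute (xy) · (x⁹) by multiplying left to right and reducing via the relations at each step:
  (xy) · x⁹ = x²y

Answer: x²y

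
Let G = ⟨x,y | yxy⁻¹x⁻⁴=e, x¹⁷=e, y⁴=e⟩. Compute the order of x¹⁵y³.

Compute successive powers until reaching e:
  (x¹⁵y³)¹ = x¹⁵y³, (x¹⁵y³)² = x⁶y², (x¹⁵y³)³ = x⁸y, (x¹⁵y³)⁴ = e.
The smallest positive k with (x¹⁵y³)ᵏ = e is 4.

Answer: 4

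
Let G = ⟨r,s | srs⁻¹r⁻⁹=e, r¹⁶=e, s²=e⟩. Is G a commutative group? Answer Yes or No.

r·s = rs but s·r = r⁹s, so r·s ≠ s·r and G is not abelian.

Answer: No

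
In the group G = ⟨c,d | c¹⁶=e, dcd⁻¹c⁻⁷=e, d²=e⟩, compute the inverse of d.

The order of d is 2 (smallest k with dᵏ = e), so d⁻¹ = d¹ = d.
Check: d · d → d · d = e, giving e as required.

Answer: d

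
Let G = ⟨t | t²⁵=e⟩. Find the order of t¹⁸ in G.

Compute successive powers until reaching e:
  (t¹⁸)¹ = t¹⁸, (t¹⁸)² = t¹¹, (t¹⁸)³ = t⁴, (t¹⁸)⁴ = t²², (t¹⁸)⁵ = t¹⁵, (t¹⁸)⁶ = t⁸, (t¹⁸)⁷ = t, (t¹⁸)⁸ = t¹⁹, (t¹⁸)⁹ = t¹², (t¹⁸)¹⁰ = t⁵, (t¹⁸)¹¹ = t²³, (t¹⁸)¹² = t¹⁶, (t¹⁸)¹³ = t⁹, (t¹⁸)¹⁴ = t², (t¹⁸)¹⁵ = t²⁰, (t¹⁸)¹⁶ = t¹³, (t¹⁸)¹⁷ = t⁶, (t¹⁸)¹⁸ = t²⁴, (t¹⁸)¹⁹ = t¹⁷, (t¹⁸)²⁰ = t¹⁰, (t¹⁸)²¹ = t³, (t¹⁸)²² = t²¹, (t¹⁸)²³ = t¹⁴, (t¹⁸)²⁴ = t⁷, (t¹⁸)²⁵ = e.
The smallest positive k with (t¹⁸)ᵏ = e is 25.

Answer: 25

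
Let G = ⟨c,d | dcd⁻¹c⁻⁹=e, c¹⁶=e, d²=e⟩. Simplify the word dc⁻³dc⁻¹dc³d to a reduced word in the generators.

Multiply left to right, reducing at each step:
  d · c⁻³ = c⁵d
  (c⁵d) · d = c⁵
  (c⁵) · c⁻¹ = c⁴
  (c⁴) · d = c⁴d
  (c⁴d) · c³ = c¹⁵d
  (c¹⁵d) · d = c¹⁵

Answer: c¹⁵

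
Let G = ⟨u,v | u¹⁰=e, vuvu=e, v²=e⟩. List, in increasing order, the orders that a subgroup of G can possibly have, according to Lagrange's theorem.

|G| = 20 = 2² · 5. By Lagrange's theorem the order of any subgroup divides 20; the divisors of 20 are 1, 2, 4, 5, 10, 20.

Answer: 1, 2, 4, 5, 10, 20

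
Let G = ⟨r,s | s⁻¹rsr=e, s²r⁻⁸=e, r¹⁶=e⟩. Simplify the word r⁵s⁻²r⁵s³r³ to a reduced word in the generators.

Multiply left to right, reducing at each step:
  (r⁵) · s⁻² = r¹³
  (r¹³) · r⁵ = r²
  (r²) · s³ = r²s⁻¹
  (r²s⁻¹) · r³ = r⁷s

Answer: r⁷s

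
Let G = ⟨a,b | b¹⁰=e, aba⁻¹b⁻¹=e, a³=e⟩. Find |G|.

Enumerate words in the generators, reducing via the relations: the distinct elements are
  {a, b, e, ab, a², b², b³, b⁴, b⁵, b⁶, b⁷, b⁸, b⁹, ab², ab³, ab⁴, ab⁵, ab⁶, ab⁷, ab⁸, ab⁹, a²b, a²b², a²b³, a²b⁴, a²b⁵, a²b⁶, a²b⁷, a²b⁸, a²b⁹}.
No further products give new elements, so |G| = 30.

Answer: 30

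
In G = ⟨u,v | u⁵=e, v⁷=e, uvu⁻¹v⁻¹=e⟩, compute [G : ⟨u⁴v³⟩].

First find ord(u⁴v³) by computing successive powers:
  (u⁴v³)¹ = u⁴v³, (u⁴v³)² = u³v⁶, (u⁴v³)³ = u²v², (u⁴v³)⁴ = uv⁵, (u⁴v³)⁵ = v, (u⁴v³)⁶ = u⁴v⁴, (u⁴v³)⁷ = u³, (u⁴v³)⁸ = u²v³, (u⁴v³)⁹ = uv⁶, (u⁴v³)¹⁰ = v², (u⁴v³)¹¹ = u⁴v⁵, (u⁴v³)¹² = u³v, (u⁴v³)¹³ = u²v⁴, (u⁴v³)¹⁴ = u, (u⁴v³)¹⁵ = v³, (u⁴v³)¹⁶ = u⁴v⁶, (u⁴v³)¹⁷ = u³v², (u⁴v³)¹⁸ = u²v⁵, (u⁴v³)¹⁹ = uv, (u⁴v³)²⁰ = v⁴, (u⁴v³)²¹ = u⁴, (u⁴v³)²² = u³v³, (u⁴v³)²³ = u²v⁶, (u⁴v³)²⁴ = uv², (u⁴v³)²⁵ = v⁵, (u⁴v³)²⁶ = u⁴v, (u⁴v³)²⁷ = u³v⁴, (u⁴v³)²⁸ = u², (u⁴v³)²⁹ = uv³, (u⁴v³)³⁰ = v⁶, (u⁴v³)³¹ = u⁴v², (u⁴v³)³² = u³v⁵, (u⁴v³)³³ = u²v, (u⁴v³)³⁴ = uv⁴, (u⁴v³)³⁵ = e.
So |⟨u⁴v³⟩| = ord(u⁴v³) = 35. With |G| = 35, by Lagrange [G : ⟨u⁴v³⟩] = 35/35 = 1.

Answer: 1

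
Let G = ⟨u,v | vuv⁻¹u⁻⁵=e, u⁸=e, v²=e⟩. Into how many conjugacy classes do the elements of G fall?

The conjugacy classes (representative and size) are:
  [e] (size 1), [u⁵] (size 2), [u²] (size 1), [u⁷] (size 2), [u⁴] (size 1), [u⁶] (size 1), [v] (size 2), [u⁵v] (size 2), [u²v] (size 2), [u³v] (size 2).
Class equation: 1 + 2 + 1 + 2 + 1 + 1 + 2 + 2 + 2 + 2 = 16 = |G|. So G has 10 conjugacy classes.

Answer: 10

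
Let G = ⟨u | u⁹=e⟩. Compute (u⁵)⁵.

Compute successive powers of (u⁵), reducing at each step:
  (u⁵)²: (u⁵) · u⁵ = u
  (u⁵)³: u · u⁵ = u⁶
  (u⁵)⁴: (u⁶) · u⁵ = u²
  (u⁵)⁵: (u²) · u⁵ = u⁷

Answer: u⁷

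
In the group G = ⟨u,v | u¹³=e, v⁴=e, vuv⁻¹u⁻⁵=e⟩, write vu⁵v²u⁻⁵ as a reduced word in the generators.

Multiply left to right, reducing at each step:
  v · u⁵ = u¹²v
  (u¹²v) · v² = u¹²v³
  (u¹²v³) · u⁻⁵ = u¹¹v³

Answer: u¹¹v³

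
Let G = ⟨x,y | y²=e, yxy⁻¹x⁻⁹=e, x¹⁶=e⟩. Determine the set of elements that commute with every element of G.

An element z ∈ Z(G) iff z commutes with every generator.
For example x² is central: (x²)·x = x³ = x·(x²); (x²)·y = x²y = y·(x²).
Whereas x ∉ Z(G) since x·y = xy ≠ x⁹y = y·x.
Checking each of the 32 elements this way gives Z(G) = {e, x², x⁴, x⁶, x⁸, x¹⁰, x¹², x¹⁴}, of order 8.

Answer: {e, x², x⁴, x⁶, x⁸, x¹⁰, x¹², x¹⁴}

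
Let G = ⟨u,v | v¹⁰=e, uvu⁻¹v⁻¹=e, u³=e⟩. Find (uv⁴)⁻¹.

The order of (uv⁴) is 15 (smallest k with (uv⁴)ᵏ = e), so (uv⁴)⁻¹ = (uv⁴)¹⁴ = u²v⁶.
Check: (uv⁴) · (u²v⁶) → (uv⁴) · u² = v⁴;   (v⁴) · v⁶ = e, giving e as required.

Answer: u²v⁶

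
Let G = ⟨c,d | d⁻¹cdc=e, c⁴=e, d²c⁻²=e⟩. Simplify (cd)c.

Compute (cd) · c by multiplying left to right and reducing via the relations at each step:
  (cd) · c = d

Answer: d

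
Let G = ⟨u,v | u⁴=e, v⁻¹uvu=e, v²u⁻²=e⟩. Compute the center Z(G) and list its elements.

An element z ∈ Z(G) iff z commutes with every generator.
For example u² is central: (u²)·u = u³ = u·(u²); (u²)·v = v⁻¹ = v·(u²).
Whereas u ∉ Z(G) since u·v = uv ≠ uv⁻¹ = v·u.
Checking each of the 8 elements this way gives Z(G) = {e, u²}, of order 2.

Answer: {e, u²}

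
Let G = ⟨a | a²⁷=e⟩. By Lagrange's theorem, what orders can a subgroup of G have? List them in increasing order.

|G| = 27 = 3³. By Lagrange's theorem the order of any subgroup divides 27; the divisors of 27 are 1, 3, 9, 27.

Answer: 1, 3, 9, 27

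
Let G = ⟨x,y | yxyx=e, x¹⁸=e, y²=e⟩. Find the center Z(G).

An element z ∈ Z(G) iff z commutes with every generator.
For example x⁹ is central: (x⁹)·x = x¹⁰ = x·(x⁹); (x⁹)·y = x⁹y = y·(x⁹).
Whereas x ∉ Z(G) since x·y = xy ≠ x¹⁷y = y·x.
Checking each of the 36 elements this way gives Z(G) = {e, x⁹}, of order 2.

Answer: {e, x⁹}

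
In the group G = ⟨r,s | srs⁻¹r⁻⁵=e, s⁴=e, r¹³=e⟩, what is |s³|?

Compute successive powers until reaching e:
  (s³)¹ = s³, (s³)² = s², (s³)³ = s, (s³)⁴ = e.
The smallest positive k with (s³)ᵏ = e is 4.

Answer: 4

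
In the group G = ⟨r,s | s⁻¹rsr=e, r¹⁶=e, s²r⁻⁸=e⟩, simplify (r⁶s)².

Compute successive powers of (r⁶s), reducing at each step:
  (r⁶s)²: (r⁶s) · r⁶ = s;   s · s = r⁸

Answer: r⁸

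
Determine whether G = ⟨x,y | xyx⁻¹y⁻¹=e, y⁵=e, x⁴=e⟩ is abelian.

Each pair of generators commutes: x·y = xy = y·x. Since the generators pairwise commute, every element of G commutes with every other, so G is abelian.

Answer: Yes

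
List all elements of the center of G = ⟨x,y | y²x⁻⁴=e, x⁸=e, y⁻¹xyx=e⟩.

An element z ∈ Z(G) iff z commutes with every generator.
For example x⁴ is central: (x⁴)·x = x⁵ = x·(x⁴); (x⁴)·y = y⁻¹ = y·(x⁴).
Whereas x ∉ Z(G) since x·y = xy ≠ x³y⁻¹ = y·x.
Checking each of the 16 elements this way gives Z(G) = {e, x⁴}, of order 2.

Answer: {e, x⁴}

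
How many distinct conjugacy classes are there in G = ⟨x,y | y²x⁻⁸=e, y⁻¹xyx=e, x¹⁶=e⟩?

The conjugacy classes (representative and size) are:
  [e] (size 1), [x] (size 2), [x¹⁴] (size 2), [x³] (size 2), [x¹²] (size 2), [x⁵] (size 2), [x¹⁰] (size 2), [x⁷] (size 2), [x⁸] (size 1), [x⁶y] (size 8), [x³y⁻¹] (size 8).
Class equation: 1 + 2 + 2 + 2 + 2 + 2 + 2 + 2 + 1 + 8 + 8 = 32 = |G|. So G has 11 conjugacy classes.

Answer: 11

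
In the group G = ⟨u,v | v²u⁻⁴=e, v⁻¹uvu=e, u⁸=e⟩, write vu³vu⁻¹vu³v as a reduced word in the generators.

Multiply left to right, reducing at each step:
  v · u³ = uv⁻¹
  (uv⁻¹) · v = u
  u · u⁻¹ = e
  e · v = v
  v · u³ = uv⁻¹
  (uv⁻¹) · v = u

Answer: u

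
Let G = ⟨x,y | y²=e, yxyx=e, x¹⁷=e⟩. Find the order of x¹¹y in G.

Compute successive powers until reaching e:
  (x¹¹y)¹ = x¹¹y, (x¹¹y)² = e.
The smallest positive k with (x¹¹y)ᵏ = e is 2.

Answer: 2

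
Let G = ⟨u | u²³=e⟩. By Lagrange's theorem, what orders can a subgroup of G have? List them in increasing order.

|G| = 23 = 23. By Lagrange's theorem the order of any subgroup divides 23; the divisors of 23 are 1, 23.

Answer: 1, 23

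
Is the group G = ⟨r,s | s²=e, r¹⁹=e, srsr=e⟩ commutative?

r·s = rs but s·r = r¹⁸s, so r·s ≠ s·r and G is not abelian.

Answer: No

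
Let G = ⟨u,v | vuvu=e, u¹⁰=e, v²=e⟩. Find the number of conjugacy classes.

The conjugacy classes (representative and size) are:
  [e] (size 1), [u] (size 2), [u²] (size 2), [u³] (size 2), [u⁴] (size 2), [u⁵] (size 1), [u²v] (size 5), [u³v] (size 5).
Class equation: 1 + 2 + 2 + 2 + 2 + 1 + 5 + 5 = 20 = |G|. So G has 8 conjugacy classes.

Answer: 8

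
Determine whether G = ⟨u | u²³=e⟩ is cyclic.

|G| = 23. The element u has order 23 (its powers give 23 distinct elements), so ⟨u⟩ = G and G is cyclic.

Answer: Yes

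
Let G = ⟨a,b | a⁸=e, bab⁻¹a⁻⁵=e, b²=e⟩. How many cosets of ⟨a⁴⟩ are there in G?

First find ord(a⁴) by computing successive powers:
  (a⁴)¹ = a⁴, (a⁴)² = e.
So |⟨a⁴⟩| = ord(a⁴) = 2. With |G| = 16, by Lagrange [G : ⟨a⁴⟩] = 16/2 = 8.

Answer: 8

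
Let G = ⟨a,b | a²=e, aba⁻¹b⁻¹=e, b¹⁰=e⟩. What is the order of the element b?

Compute successive powers until reaching e:
  b¹ = b, b² = b², b³ = b³, b⁴ = b⁴, b⁵ = b⁵, b⁶ = b⁶, b⁷ = b⁷, b⁸ = b⁸, b⁹ = b⁹, b¹⁰ = e.
The smallest positive k with bᵏ = e is 10.

Answer: 10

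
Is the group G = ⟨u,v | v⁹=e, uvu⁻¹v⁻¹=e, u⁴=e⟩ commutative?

Each pair of generators commutes: u·v = uv = v·u. Since the generators pairwise commute, every element of G commutes with every other, so G is abelian.

Answer: Yes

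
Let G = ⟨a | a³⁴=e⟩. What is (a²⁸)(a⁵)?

Compute (a²⁸) · (a⁵) by multiplying left to right and reducing via the relations at each step:
  (a²⁸) · a⁵ = a³³

Answer: a³³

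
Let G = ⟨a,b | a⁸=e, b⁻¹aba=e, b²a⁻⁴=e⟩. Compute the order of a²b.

Compute successive powers until reaching e:
  (a²b)¹ = a²b, (a²b)² = a⁴, (a²b)³ = a²b⁻¹, (a²b)⁴ = e.
The smallest positive k with (a²b)ᵏ = e is 4.

Answer: 4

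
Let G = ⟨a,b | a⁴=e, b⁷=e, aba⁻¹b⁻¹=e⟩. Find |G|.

Enumerate words in the generators, reducing via the relations: the distinct elements are
  {a, b, e, ab, a², a³, b², b³, b⁴, b⁵, b⁶, ab², ab³, ab⁴, ab⁵, ab⁶, a²b, a³b, a²b², a²b³, a²b⁴, a²b⁵, a²b⁶, a³b², a³b³, a³b⁴, a³b⁵, a³b⁶}.
No further products give new elements, so |G| = 28.

Answer: 28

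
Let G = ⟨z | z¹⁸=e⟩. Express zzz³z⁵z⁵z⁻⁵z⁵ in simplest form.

Multiply left to right, reducing at each step:
  z · z = z²
  (z²) · z³ = z⁵
  (z⁵) · z⁵ = z¹⁰
  (z¹⁰) · z⁵ = z¹⁵
  (z¹⁵) · z⁻⁵ = z¹⁰
  (z¹⁰) · z⁵ = z¹⁵

Answer: z¹⁵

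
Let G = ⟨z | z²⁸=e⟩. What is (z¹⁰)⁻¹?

The order of (z¹⁰) is 14 (smallest k with (z¹⁰)ᵏ = e), so (z¹⁰)⁻¹ = (z¹⁰)¹³ = z¹⁸.
Check: (z¹⁰) · (z¹⁸) → (z¹⁰) · z¹⁸ = e, giving e as required.

Answer: z¹⁸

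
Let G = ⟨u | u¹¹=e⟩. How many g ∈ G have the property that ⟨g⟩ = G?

G is cyclic of order 11. An element generates G iff its order is 11, and a cyclic group of order 11 has exactly φ(11) = 10 such elements.

Answer: 10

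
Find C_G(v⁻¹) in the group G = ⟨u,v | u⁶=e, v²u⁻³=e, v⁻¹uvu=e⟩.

⟨v⁻¹⟩ ⊆ C_G(v⁻¹) since powers of v⁻¹ commute with v⁻¹; so |C_G(v⁻¹)| ≥ |⟨v⁻¹⟩| = 4.
By orbit–stabilizer, |C_G(v⁻¹)| = |G| / |conj. class of v⁻¹| = 12 / 3 = 4.
The 4 elements commuting with v⁻¹ are {e, u³, v, v⁻¹}.

Answer: {e, u³, v, v⁻¹}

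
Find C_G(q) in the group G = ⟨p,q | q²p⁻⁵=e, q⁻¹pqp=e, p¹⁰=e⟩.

⟨q⟩ ⊆ C_G(q) since powers of q commute with q; so |C_G(q)| ≥ |⟨q⟩| = 4.
By orbit–stabilizer, |C_G(q)| = |G| / |conj. class of q| = 20 / 5 = 4.
The 4 elements commuting with q are {e, p⁵, q, q⁻¹}.

Answer: {e, p⁵, q, q⁻¹}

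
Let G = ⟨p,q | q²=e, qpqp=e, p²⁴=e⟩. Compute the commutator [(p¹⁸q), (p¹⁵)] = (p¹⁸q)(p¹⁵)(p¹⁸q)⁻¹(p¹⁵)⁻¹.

[(p¹⁸q), (p¹⁵)] = (p¹⁸q)·(p¹⁵)·(p¹⁸q)⁻¹·(p¹⁵)⁻¹.
  (p¹⁸q) · (p¹⁵) = p³q
  (p³q) · (p¹⁸q) = p⁹
  (p⁹) · (p⁹) = p¹⁸

Answer: p¹⁸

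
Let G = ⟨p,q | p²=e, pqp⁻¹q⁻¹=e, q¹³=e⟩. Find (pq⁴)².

Compute successive powers of (pq⁴), reducing at each step:
  (pq⁴)²: (pq⁴) · p = q⁴;   (q⁴) · q⁴ = q⁸

Answer: q⁸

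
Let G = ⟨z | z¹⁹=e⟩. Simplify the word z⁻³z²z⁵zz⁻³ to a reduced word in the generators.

Multiply left to right, reducing at each step:
  (z¹⁶) · z² = z¹⁸
  (z¹⁸) · z⁵ = z⁴
  (z⁴) · z = z⁵
  (z⁵) · z⁻³ = z²

Answer: z²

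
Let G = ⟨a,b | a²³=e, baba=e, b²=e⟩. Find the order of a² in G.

Compute successive powers until reaching e:
  (a²)¹ = a², (a²)² = a⁴, (a²)³ = a⁶, (a²)⁴ = a⁸, (a²)⁵ = a¹⁰, (a²)⁶ = a¹², (a²)⁷ = a¹⁴, (a²)⁸ = a¹⁶, (a²)⁹ = a¹⁸, (a²)¹⁰ = a²⁰, (a²)¹¹ = a²², (a²)¹² = a, (a²)¹³ = a³, (a²)¹⁴ = a⁵, (a²)¹⁵ = a⁷, (a²)¹⁶ = a⁹, (a²)¹⁷ = a¹¹, (a²)¹⁸ = a¹³, (a²)¹⁹ = a¹⁵, (a²)²⁰ = a¹⁷, (a²)²¹ = a¹⁹, (a²)²² = a²¹, (a²)²³ = e.
The smallest positive k with (a²)ᵏ = e is 23.

Answer: 23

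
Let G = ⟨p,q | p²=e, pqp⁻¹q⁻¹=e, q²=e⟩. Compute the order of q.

Compute successive powers until reaching e:
  q¹ = q, q² = e.
The smallest positive k with qᵏ = e is 2.

Answer: 2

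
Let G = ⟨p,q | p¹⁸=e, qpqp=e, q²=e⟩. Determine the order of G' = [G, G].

G' = [G, G] is generated by all commutators. The generator-pair commutators are: [p, q] = p².
The subgroup they normally generate is {e, p², p⁴, p⁶, p⁸, p¹⁰, p¹², p¹⁴, p¹⁶}, of order 9.
Check: |G/G'| = 36/9 = 4 is the order of the abelianisation.

Answer: 9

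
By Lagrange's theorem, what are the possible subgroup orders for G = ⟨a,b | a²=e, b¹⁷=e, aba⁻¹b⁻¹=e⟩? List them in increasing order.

|G| = 34 = 2 · 17. By Lagrange's theorem the order of any subgroup divides 34; the divisors of 34 are 1, 2, 17, 34.

Answer: 1, 2, 17, 34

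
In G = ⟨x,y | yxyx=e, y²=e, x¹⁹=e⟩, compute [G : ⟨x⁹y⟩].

First find ord(x⁹y) by computing successive powers:
  (x⁹y)¹ = x⁹y, (x⁹y)² = e.
So |⟨x⁹y⟩| = ord(x⁹y) = 2. With |G| = 38, by Lagrange [G : ⟨x⁹y⟩] = 38/2 = 19.

Answer: 19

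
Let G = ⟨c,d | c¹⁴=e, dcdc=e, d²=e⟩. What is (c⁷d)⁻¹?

The order of (c⁷d) is 2 (smallest k with (c⁷d)ᵏ = e), so (c⁷d)⁻¹ = (c⁷d)¹ = c⁷d.
Check: (c⁷d) · (c⁷d) → (c⁷d) · c⁷ = d;   d · d = e, giving e as required.

Answer: c⁷d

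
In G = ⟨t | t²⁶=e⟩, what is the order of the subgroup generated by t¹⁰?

|⟨t¹⁰⟩| equals the order of t¹⁰. Compute successive powers until reaching e:
  (t¹⁰)¹ = t¹⁰, (t¹⁰)² = t²⁰, (t¹⁰)³ = t⁴, (t¹⁰)⁴ = t¹⁴, (t¹⁰)⁵ = t²⁴, (t¹⁰)⁶ = t⁸, (t¹⁰)⁷ = t¹⁸, (t¹⁰)⁸ = t², (t¹⁰)⁹ = t¹², (t¹⁰)¹⁰ = t²², (t¹⁰)¹¹ = t⁶, (t¹⁰)¹² = t¹⁶, (t¹⁰)¹³ = e.
The smallest positive k with (t¹⁰)ᵏ = e is 13, so |⟨t¹⁰⟩| = 13.

Answer: 13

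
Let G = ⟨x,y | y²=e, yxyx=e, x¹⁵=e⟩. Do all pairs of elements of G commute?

x·y = xy but y·x = x¹⁴y, so x·y ≠ y·x and G is not abelian.

Answer: No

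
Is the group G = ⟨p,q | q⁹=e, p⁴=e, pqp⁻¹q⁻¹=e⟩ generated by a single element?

|G| = 36. The element pq has order 36 (its powers give 36 distinct elements), so ⟨pq⟩ = G and G is cyclic.

Answer: Yes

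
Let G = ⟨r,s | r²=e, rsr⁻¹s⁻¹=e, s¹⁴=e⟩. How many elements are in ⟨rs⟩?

|⟨rs⟩| equals the order of rs. Compute successive powers until reaching e:
  (rs)¹ = rs, (rs)² = s², (rs)³ = rs³, (rs)⁴ = s⁴, (rs)⁵ = rs⁵, (rs)⁶ = s⁶, (rs)⁷ = rs⁷, (rs)⁸ = s⁸, (rs)⁹ = rs⁹, (rs)¹⁰ = s¹⁰, (rs)¹¹ = rs¹¹, (rs)¹² = s¹², (rs)¹³ = rs¹³, (rs)¹⁴ = e.
The smallest positive k with (rs)ᵏ = e is 14, so |⟨rs⟩| = 14.

Answer: 14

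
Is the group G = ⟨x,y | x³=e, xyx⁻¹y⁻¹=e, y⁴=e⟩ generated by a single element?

|G| = 12. The element xy has order 12 (its powers give 12 distinct elements), so ⟨xy⟩ = G and G is cyclic.

Answer: Yes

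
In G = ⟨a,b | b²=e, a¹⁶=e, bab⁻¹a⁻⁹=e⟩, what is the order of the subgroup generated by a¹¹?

|⟨a¹¹⟩| equals the order of a¹¹. Compute successive powers until reaching e:
  (a¹¹)¹ = a¹¹, (a¹¹)² = a⁶, (a¹¹)³ = a, (a¹¹)⁴ = a¹², (a¹¹)⁵ = a⁷, (a¹¹)⁶ = a², (a¹¹)⁷ = a¹³, (a¹¹)⁸ = a⁸, (a¹¹)⁹ = a³, (a¹¹)¹⁰ = a¹⁴, (a¹¹)¹¹ = a⁹, (a¹¹)¹² = a⁴, (a¹¹)¹³ = a¹⁵, (a¹¹)¹⁴ = a¹⁰, (a¹¹)¹⁵ = a⁵, (a¹¹)¹⁶ = e.
The smallest positive k with (a¹¹)ᵏ = e is 16, so |⟨a¹¹⟩| = 16.

Answer: 16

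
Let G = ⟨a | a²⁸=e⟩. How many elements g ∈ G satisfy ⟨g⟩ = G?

G is cyclic of order 28. An element generates G iff its order is 28, and a cyclic group of order 28 has exactly φ(28) = 12 such elements.

Answer: 12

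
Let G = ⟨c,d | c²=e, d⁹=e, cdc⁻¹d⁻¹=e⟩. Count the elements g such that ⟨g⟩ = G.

G is cyclic of order 18. An element generates G iff its order is 18, and a cyclic group of order 18 has exactly φ(18) = 6 such elements.

Answer: 6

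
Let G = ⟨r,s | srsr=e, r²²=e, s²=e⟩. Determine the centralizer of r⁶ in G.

⟨r⁶⟩ ⊆ C_G(r⁶) since powers of r⁶ commute with r⁶; so |C_G(r⁶)| ≥ |⟨r⁶⟩| = 11.
By orbit–stabilizer, |C_G(r⁶)| = |G| / |conj. class of r⁶| = 44 / 2 = 22.
The 22 elements commuting with r⁶ are {e, r, r², r³, r⁴, r⁵, r⁶, r⁷, r⁸, r⁹, r¹⁰, r¹¹, r¹², r¹³, r¹⁴, r¹⁵, r¹⁶, r¹⁷, r¹⁸, r¹⁹, r²⁰, r²¹}.

Answer: {e, r, r², r³, r⁴, r⁵, r⁶, r⁷, r⁸, r⁹, r¹⁰, r¹¹, r¹², r¹³, r¹⁴, r¹⁵, r¹⁶, r¹⁷, r¹⁸, r¹⁹, r²⁰, r²¹}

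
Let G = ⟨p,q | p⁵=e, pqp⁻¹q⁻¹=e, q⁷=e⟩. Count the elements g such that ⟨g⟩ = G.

G is cyclic of order 35. An element generates G iff its order is 35, and a cyclic group of order 35 has exactly φ(35) = 24 such elements.

Answer: 24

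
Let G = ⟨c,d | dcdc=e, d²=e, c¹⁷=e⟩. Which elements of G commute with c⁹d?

⟨c⁹d⟩ ⊆ C_G(c⁹d) since powers of c⁹d commute with c⁹d; so |C_G(c⁹d)| ≥ |⟨c⁹d⟩| = 2.
By orbit–stabilizer, |C_G(c⁹d)| = |G| / |conj. class of c⁹d| = 34 / 17 = 2.
The 2 elements commuting with c⁹d are {e, c⁹d}.

Answer: {e, c⁹d}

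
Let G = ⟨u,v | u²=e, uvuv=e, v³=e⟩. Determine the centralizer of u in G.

⟨u⟩ ⊆ C_G(u) since powers of u commute with u; so |C_G(u)| ≥ |⟨u⟩| = 2.
By orbit–stabilizer, |C_G(u)| = |G| / |conj. class of u| = 6 / 3 = 2.
The 2 elements commuting with u are {e, u}.

Answer: {e, u}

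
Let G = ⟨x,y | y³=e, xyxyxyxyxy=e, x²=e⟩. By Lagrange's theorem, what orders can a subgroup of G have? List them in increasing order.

|G| = 60 = 2² · 3 · 5. By Lagrange's theorem the order of any subgroup divides 60; the divisors of 60 are 1, 2, 3, 4, 5, 6, 10, 12, 15, 20, 30, 60.

Answer: 1, 2, 3, 4, 5, 6, 10, 12, 15, 20, 30, 60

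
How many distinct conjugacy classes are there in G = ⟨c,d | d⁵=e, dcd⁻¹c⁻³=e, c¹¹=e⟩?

The conjugacy classes (representative and size) are:
  [e] (size 1), [c³] (size 5), [c⁶] (size 5), [c⁷d] (size 11), [c⁹d²] (size 11), [c⁷d³] (size 11), [c⁷d⁴] (size 11).
Class equation: 1 + 5 + 5 + 11 + 11 + 11 + 11 = 55 = |G|. So G has 7 conjugacy classes.

Answer: 7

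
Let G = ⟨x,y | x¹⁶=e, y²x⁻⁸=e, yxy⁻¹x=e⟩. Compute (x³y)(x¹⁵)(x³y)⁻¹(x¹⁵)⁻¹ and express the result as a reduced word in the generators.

[(x³y), (x¹⁵)] = (x³y)·(x¹⁵)·(x³y)⁻¹·(x¹⁵)⁻¹.
  (x³y) · (x¹⁵) = x⁴y
  (x⁴y) · (x³y⁻¹) = x
  x · x = x²

Answer: x²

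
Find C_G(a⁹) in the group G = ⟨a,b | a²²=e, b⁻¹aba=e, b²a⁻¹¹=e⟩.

⟨a⁹⟩ ⊆ C_G(a⁹) since powers of a⁹ commute with a⁹; so |C_G(a⁹)| ≥ |⟨a⁹⟩| = 22.
By orbit–stabilizer, |C_G(a⁹)| = |G| / |conj. class of a⁹| = 44 / 2 = 22.
The 22 elements commuting with a⁹ are {e, a, a², a³, a⁴, a⁵, a⁶, a⁷, a⁸, a⁹, a¹⁰, a¹¹, a¹², a¹³, a¹⁴, a¹⁵, a¹⁶, a¹⁷, a¹⁸, a¹⁹, a²⁰, a²¹}.

Answer: {e, a, a², a³, a⁴, a⁵, a⁶, a⁷, a⁸, a⁹, a¹⁰, a¹¹, a¹², a¹³, a¹⁴, a¹⁵, a¹⁶, a¹⁷, a¹⁸, a¹⁹, a²⁰, a²¹}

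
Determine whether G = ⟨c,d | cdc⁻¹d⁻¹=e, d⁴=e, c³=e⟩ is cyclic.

|G| = 12. The element cd has order 12 (its powers give 12 distinct elements), so ⟨cd⟩ = G and G is cyclic.

Answer: Yes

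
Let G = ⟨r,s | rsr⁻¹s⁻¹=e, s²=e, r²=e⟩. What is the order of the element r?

Compute successive powers until reaching e:
  r¹ = r, r² = e.
The smallest positive k with rᵏ = e is 2.

Answer: 2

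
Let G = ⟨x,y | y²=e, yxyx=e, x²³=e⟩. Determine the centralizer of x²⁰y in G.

⟨x²⁰y⟩ ⊆ C_G(x²⁰y) since powers of x²⁰y commute with x²⁰y; so |C_G(x²⁰y)| ≥ |⟨x²⁰y⟩| = 2.
By orbit–stabilizer, |C_G(x²⁰y)| = |G| / |conj. class of x²⁰y| = 46 / 23 = 2.
The 2 elements commuting with x²⁰y are {e, x²⁰y}.

Answer: {e, x²⁰y}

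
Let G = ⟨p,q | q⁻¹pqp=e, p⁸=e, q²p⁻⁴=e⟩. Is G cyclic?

Every cyclic group is abelian. But p·q = pq while q·p = p³q⁻¹, so p·q ≠ q·p and G is not abelian. Hence G is not cyclic.

Answer: No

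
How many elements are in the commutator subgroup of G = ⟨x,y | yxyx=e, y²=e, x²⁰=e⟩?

G' = [G, G] is generated by all commutators. The generator-pair commutators are: [x, y] = x².
The subgroup they normally generate is {e, x², x⁴, x⁶, x⁸, x¹⁰, x¹², x¹⁴, x¹⁶, x¹⁸}, of order 10.
Check: |G/G'| = 40/10 = 4 is the order of the abelianisation.

Answer: 10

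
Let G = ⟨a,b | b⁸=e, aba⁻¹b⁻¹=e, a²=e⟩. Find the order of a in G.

Compute successive powers until reaching e:
  a¹ = a, a² = e.
The smallest positive k with aᵏ = e is 2.

Answer: 2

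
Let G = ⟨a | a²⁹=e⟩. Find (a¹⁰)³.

Compute successive powers of (a¹⁰), reducing at each step:
  (a¹⁰)²: (a¹⁰) · a¹⁰ = a²⁰
  (a¹⁰)³: (a²⁰) · a¹⁰ = a

Answer: a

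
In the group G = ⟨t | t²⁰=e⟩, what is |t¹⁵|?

Compute successive powers until reaching e:
  (t¹⁵)¹ = t¹⁵, (t¹⁵)² = t¹⁰, (t¹⁵)³ = t⁵, (t¹⁵)⁴ = e.
The smallest positive k with (t¹⁵)ᵏ = e is 4.

Answer: 4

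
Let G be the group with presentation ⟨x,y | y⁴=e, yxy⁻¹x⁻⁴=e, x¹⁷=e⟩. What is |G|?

Enumerate words in the generators, reducing via the relations: the distinct elements are
  {e, x, y, xy, x², x³, x⁴, x⁵, x⁶, x⁷, x⁸, x⁹, y², y³, xy², xy³, x²y, x³y, x¹², x¹³, x¹¹, x¹⁰, x¹⁴, x¹⁵, x¹⁶, x⁴y, x⁵y, x⁶y, x⁷y, x⁸y, x⁹y, x²y², x²y³, x³y², x³y³, x¹²y, x¹³y, x¹¹y, x¹⁰y, x¹⁴y, x¹⁵y, x¹⁶y, x⁴y², x⁴y³, x⁵y², x⁵y³, x⁶y², x⁶y³, x⁷y², x⁷y³, x⁸y², x⁸y³, x⁹y², x⁹y³, x¹²y², x¹²y³, x¹³y², x¹³y³, x¹¹y², x¹¹y³, x¹⁰y², x¹⁰y³, x¹⁴y², x¹⁴y³, x¹⁵y², x¹⁵y³, x¹⁶y², x¹⁶y³}.
No further products give new elements, so |G| = 68.

Answer: 68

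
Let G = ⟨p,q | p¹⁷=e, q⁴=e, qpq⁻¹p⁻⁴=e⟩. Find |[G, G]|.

G' = [G, G] is generated by all commutators. The generator-pair commutators are: [p, q] = p¹⁴.
The subgroup they normally generate is {e, p, p², p³, p⁴, p⁵, p⁶, p⁷, p⁸, p⁹, p¹⁰, p¹¹, p¹², p¹³, p¹⁴, p¹⁵, p¹⁶}, of order 17.
Check: |G/G'| = 68/17 = 4 is the order of the abelianisation.

Answer: 17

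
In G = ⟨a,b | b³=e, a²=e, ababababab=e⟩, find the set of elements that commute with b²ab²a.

⟨b²ab²a⟩ ⊆ C_G(b²ab²a) since powers of b²ab²a commute with b²ab²a; so |C_G(b²ab²a)| ≥ |⟨b²ab²a⟩| = 5.
By orbit–stabilizer, |C_G(b²ab²a)| = |G| / |conj. class of b²ab²a| = 60 / 12 = 5.
The 5 elements commuting with b²ab²a are {e, ab, abab, b²ab²a, b²a}.

Answer: {e, ab, abab, b²ab²a, b²a}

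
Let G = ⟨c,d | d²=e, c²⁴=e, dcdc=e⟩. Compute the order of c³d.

Compute successive powers until reaching e:
  (c³d)¹ = c³d, (c³d)² = e.
The smallest positive k with (c³d)ᵏ = e is 2.

Answer: 2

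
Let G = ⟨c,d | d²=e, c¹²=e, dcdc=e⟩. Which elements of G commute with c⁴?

⟨c⁴⟩ ⊆ C_G(c⁴) since powers of c⁴ commute with c⁴; so |C_G(c⁴)| ≥ |⟨c⁴⟩| = 3.
By orbit–stabilizer, |C_G(c⁴)| = |G| / |conj. class of c⁴| = 24 / 2 = 12.
The 12 elements commuting with c⁴ are {e, c, c², c³, c⁴, c⁵, c⁶, c⁷, c⁸, c⁹, c¹⁰, c¹¹}.

Answer: {e, c, c², c³, c⁴, c⁵, c⁶, c⁷, c⁸, c⁹, c¹⁰, c¹¹}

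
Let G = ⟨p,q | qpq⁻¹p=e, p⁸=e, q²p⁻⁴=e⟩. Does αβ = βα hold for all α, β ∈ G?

p·q = pq but q·p = p³q⁻¹, so p·q ≠ q·p and G is not abelian.

Answer: No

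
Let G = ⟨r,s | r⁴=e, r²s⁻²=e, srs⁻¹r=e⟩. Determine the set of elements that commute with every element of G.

An element z ∈ Z(G) iff z commutes with every generator.
For example r² is central: (r²)·r = r³ = r·(r²); (r²)·s = s⁻¹ = s·(r²).
Whereas r ∉ Z(G) since r·s = rs ≠ rs⁻¹ = s·r.
Checking each of the 8 elements this way gives Z(G) = {e, r²}, of order 2.

Answer: {e, r²}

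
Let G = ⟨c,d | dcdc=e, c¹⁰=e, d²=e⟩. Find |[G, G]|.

G' = [G, G] is generated by all commutators. The generator-pair commutators are: [c, d] = c².
The subgroup they normally generate is {e, c², c⁴, c⁶, c⁸}, of order 5.
Check: |G/G'| = 20/5 = 4 is the order of the abelianisation.

Answer: 5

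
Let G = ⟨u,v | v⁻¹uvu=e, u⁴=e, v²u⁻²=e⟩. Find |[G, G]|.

G' = [G, G] is generated by all commutators. The generator-pair commutators are: [u, v] = u².
The subgroup they normally generate is {e, u²}, of order 2.
Check: |G/G'| = 8/2 = 4 is the order of the abelianisation.

Answer: 2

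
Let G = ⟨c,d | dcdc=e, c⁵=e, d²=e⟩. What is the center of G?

An element z ∈ Z(G) iff z commutes with every generator.
For example e is central: e·c = c = c·e; e·d = d = d·e.
Whereas c ∉ Z(G) since c·d = cd ≠ c⁴d = d·c.
Checking each of the 10 elements this way gives Z(G) = {e}, of order 1.

Answer: {e}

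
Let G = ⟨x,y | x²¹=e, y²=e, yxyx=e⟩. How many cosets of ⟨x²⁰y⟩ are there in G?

First find ord(x²⁰y) by computing successive powers:
  (x²⁰y)¹ = x²⁰y, (x²⁰y)² = e.
So |⟨x²⁰y⟩| = ord(x²⁰y) = 2. With |G| = 42, by Lagrange [G : ⟨x²⁰y⟩] = 42/2 = 21.

Answer: 21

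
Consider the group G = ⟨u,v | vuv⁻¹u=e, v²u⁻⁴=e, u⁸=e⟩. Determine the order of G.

Enumerate words in the generators, reducing via the relations: the distinct elements are
  {e, u, v, uv, u², u³, u⁴, u⁵, u⁶, u⁷, u²v, u³v, v⁻¹, uv⁻¹, u²v⁻¹, u³v⁻¹}.
No further products give new elements, so |G| = 16.

Answer: 16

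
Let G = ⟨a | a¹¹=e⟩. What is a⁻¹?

The order of a is 11 (smallest k with aᵏ = e), so a⁻¹ = a¹⁰ = a¹⁰.
Check: a · (a¹⁰) → a · a¹⁰ = e, giving e as required.

Answer: a¹⁰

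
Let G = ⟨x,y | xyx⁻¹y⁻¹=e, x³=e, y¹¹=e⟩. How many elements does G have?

Enumerate words in the generators, reducing via the relations: the distinct elements are
  {e, x, y, xy, x², y², y³, y⁴, y⁵, y⁶, y⁷, y⁸, y⁹, xy², xy³, xy⁴, xy⁵, xy⁶, xy⁷, xy⁸, xy⁹, x²y, y¹⁰, xy¹⁰, x²y², x²y³, x²y⁴, x²y⁵, x²y⁶, x²y⁷, x²y⁸, x²y⁹, x²y¹⁰}.
No further products give new elements, so |G| = 33.

Answer: 33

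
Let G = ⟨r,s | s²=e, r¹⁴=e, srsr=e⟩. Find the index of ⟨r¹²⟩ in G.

First find ord(r¹²) by computing successive powers:
  (r¹²)¹ = r¹², (r¹²)² = r¹⁰, (r¹²)³ = r⁸, (r¹²)⁴ = r⁶, (r¹²)⁵ = r⁴, (r¹²)⁶ = r², (r¹²)⁷ = e.
So |⟨r¹²⟩| = ord(r¹²) = 7. With |G| = 28, by Lagrange [G : ⟨r¹²⟩] = 28/7 = 4.

Answer: 4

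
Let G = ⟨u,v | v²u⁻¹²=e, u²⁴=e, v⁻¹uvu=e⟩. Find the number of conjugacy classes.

The conjugacy classes (representative and size) are:
  [e] (size 1), [u] (size 2), [u²] (size 2), [u³] (size 2), [u⁴] (size 2), [u⁵] (size 2), [u¹⁸] (size 2), [u⁷] (size 2), [u¹⁶] (size 2), [u¹⁵] (size 2), [u¹⁴] (size 2), [u¹³] (size 2), [u¹²] (size 1), [u⁶v] (size 12), [u⁵v⁻¹] (size 12).
Class equation: 1 + 2 + 2 + 2 + 2 + 2 + 2 + 2 + 2 + 2 + 2 + 2 + 1 + 12 + 12 = 48 = |G|. So G has 15 conjugacy classes.

Answer: 15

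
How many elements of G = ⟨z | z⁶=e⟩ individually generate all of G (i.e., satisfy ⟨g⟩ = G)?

G is cyclic of order 6. An element generates G iff its order is 6, and a cyclic group of order 6 has exactly φ(6) = 2 such elements.

Answer: 2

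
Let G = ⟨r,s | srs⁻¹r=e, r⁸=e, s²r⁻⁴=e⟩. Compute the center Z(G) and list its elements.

An element z ∈ Z(G) iff z commutes with every generator.
For example r⁴ is central: (r⁴)·r = r⁵ = r·(r⁴); (r⁴)·s = s⁻¹ = s·(r⁴).
Whereas r ∉ Z(G) since r·s = rs ≠ r³s⁻¹ = s·r.
Checking each of the 16 elements this way gives Z(G) = {e, r⁴}, of order 2.

Answer: {e, r⁴}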